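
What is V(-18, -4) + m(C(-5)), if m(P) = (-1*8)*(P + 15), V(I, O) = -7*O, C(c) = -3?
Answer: -68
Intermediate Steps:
m(P) = -120 - 8*P (m(P) = -8*(15 + P) = -120 - 8*P)
V(-18, -4) + m(C(-5)) = -7*(-4) + (-120 - 8*(-3)) = 28 + (-120 + 24) = 28 - 96 = -68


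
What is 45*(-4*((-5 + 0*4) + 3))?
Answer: 360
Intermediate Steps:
45*(-4*((-5 + 0*4) + 3)) = 45*(-4*((-5 + 0) + 3)) = 45*(-4*(-5 + 3)) = 45*(-4*(-2)) = 45*8 = 360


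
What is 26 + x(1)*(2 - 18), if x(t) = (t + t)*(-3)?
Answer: 122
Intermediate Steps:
x(t) = -6*t (x(t) = (2*t)*(-3) = -6*t)
26 + x(1)*(2 - 18) = 26 + (-6*1)*(2 - 18) = 26 - 6*(-16) = 26 + 96 = 122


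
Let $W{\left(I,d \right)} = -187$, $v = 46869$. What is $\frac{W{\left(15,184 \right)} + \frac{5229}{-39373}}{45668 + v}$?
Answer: $- \frac{7367980}{3643459301} \approx -0.0020222$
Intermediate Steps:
$\frac{W{\left(15,184 \right)} + \frac{5229}{-39373}}{45668 + v} = \frac{-187 + \frac{5229}{-39373}}{45668 + 46869} = \frac{-187 + 5229 \left(- \frac{1}{39373}\right)}{92537} = \left(-187 - \frac{5229}{39373}\right) \frac{1}{92537} = \left(- \frac{7367980}{39373}\right) \frac{1}{92537} = - \frac{7367980}{3643459301}$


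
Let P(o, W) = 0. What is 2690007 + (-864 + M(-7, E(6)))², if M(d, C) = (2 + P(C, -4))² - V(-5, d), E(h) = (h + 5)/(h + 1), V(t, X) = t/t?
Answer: 3431328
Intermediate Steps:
V(t, X) = 1
E(h) = (5 + h)/(1 + h)
M(d, C) = 3 (M(d, C) = (2 + 0)² - 1*1 = 2² - 1 = 4 - 1 = 3)
2690007 + (-864 + M(-7, E(6)))² = 2690007 + (-864 + 3)² = 2690007 + (-861)² = 2690007 + 741321 = 3431328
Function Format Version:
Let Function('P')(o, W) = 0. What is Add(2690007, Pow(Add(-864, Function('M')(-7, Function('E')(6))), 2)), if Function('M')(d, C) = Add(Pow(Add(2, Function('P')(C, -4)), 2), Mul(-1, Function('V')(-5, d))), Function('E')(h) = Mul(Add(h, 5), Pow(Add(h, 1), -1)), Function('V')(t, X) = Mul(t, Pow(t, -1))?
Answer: 3431328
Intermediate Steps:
Function('V')(t, X) = 1
Function('E')(h) = Mul(Pow(Add(1, h), -1), Add(5, h)) (Function('E')(h) = Mul(Add(5, h), Pow(Add(1, h), -1)) = Mul(Pow(Add(1, h), -1), Add(5, h)))
Function('M')(d, C) = 3 (Function('M')(d, C) = Add(Pow(Add(2, 0), 2), Mul(-1, 1)) = Add(Pow(2, 2), -1) = Add(4, -1) = 3)
Add(2690007, Pow(Add(-864, Function('M')(-7, Function('E')(6))), 2)) = Add(2690007, Pow(Add(-864, 3), 2)) = Add(2690007, Pow(-861, 2)) = Add(2690007, 741321) = 3431328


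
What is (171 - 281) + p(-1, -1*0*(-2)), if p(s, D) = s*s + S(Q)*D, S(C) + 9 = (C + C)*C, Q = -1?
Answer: -109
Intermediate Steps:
S(C) = -9 + 2*C² (S(C) = -9 + (C + C)*C = -9 + (2*C)*C = -9 + 2*C²)
p(s, D) = s² - 7*D (p(s, D) = s*s + (-9 + 2*(-1)²)*D = s² + (-9 + 2*1)*D = s² + (-9 + 2)*D = s² - 7*D)
(171 - 281) + p(-1, -1*0*(-2)) = (171 - 281) + ((-1)² - 7*(-1*0)*(-2)) = -110 + (1 - 0*(-2)) = -110 + (1 - 7*0) = -110 + (1 + 0) = -110 + 1 = -109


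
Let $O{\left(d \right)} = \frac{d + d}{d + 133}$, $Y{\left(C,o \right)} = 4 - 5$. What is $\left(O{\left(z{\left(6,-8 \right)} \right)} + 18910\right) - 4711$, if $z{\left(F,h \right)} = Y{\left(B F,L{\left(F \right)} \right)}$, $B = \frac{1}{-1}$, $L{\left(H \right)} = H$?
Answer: $\frac{937133}{66} \approx 14199.0$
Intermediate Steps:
$B = -1$
$Y{\left(C,o \right)} = -1$
$z{\left(F,h \right)} = -1$
$O{\left(d \right)} = \frac{2 d}{133 + d}$
$\left(O{\left(z{\left(6,-8 \right)} \right)} + 18910\right) - 4711 = \left(2 \left(-1\right) \frac{1}{133 - 1} + 18910\right) - 4711 = \left(2 \left(-1\right) \frac{1}{132} + 18910\right) - 4711 = \left(- \frac{1}{66} + 18910\right) - 4711 = \frac{1248059}{66} - 4711 = \frac{937133}{66}$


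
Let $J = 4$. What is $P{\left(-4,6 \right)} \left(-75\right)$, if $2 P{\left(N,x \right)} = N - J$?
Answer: $300$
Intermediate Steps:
$P{\left(N,x \right)} = -2 + \frac{N}{2}$ ($P{\left(N,x \right)} = \frac{N - 4}{2} = \frac{-4 + N}{2} = -2 + \frac{N}{2}$)
$P{\left(-4,6 \right)} \left(-75\right) = \left(-2 + \frac{1}{2} \left(-4\right)\right) \left(-75\right) = \left(-2 - 2\right) \left(-75\right) = \left(-4\right) \left(-75\right) = 300$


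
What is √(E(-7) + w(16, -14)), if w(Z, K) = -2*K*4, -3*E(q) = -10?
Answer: √1038/3 ≈ 10.739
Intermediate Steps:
E(q) = 10/3 (E(q) = -⅓*(-10) = 10/3)
w(Z, K) = -8*K
√(E(-7) + w(16, -14)) = √(10/3 - 8*(-14)) = √(10/3 + 112) = √(346/3) = √1038/3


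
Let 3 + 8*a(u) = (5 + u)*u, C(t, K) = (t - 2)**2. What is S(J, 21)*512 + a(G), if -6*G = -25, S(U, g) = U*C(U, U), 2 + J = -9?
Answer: -274119437/288 ≈ -9.5180e+5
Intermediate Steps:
C(t, K) = (-2 + t)**2
J = -11 (J = -2 - 9 = -11)
S(U, g) = U*(-2 + U)**2
G = 25/6 (G = -1/6*(-25) = 25/6 ≈ 4.1667)
a(u) = -3/8 + u*(5 + u)/8 (a(u) = -3/8 + ((5 + u)*u)/8 = -3/8 + (u*(5 + u))/8 = -3/8 + u*(5 + u)/8)
S(J, 21)*512 + a(G) = -11*(-2 - 11)**2*512 + (-3/8 + (25/6)**2/8 + (5/8)*(25/6)) = -11*(-13)**2*512 + (-3/8 + (1/8)*(625/36) + 125/48) = -11*169*512 + (-3/8 + 625/288 + 125/48) = -1859*512 + 1267/288 = -951808 + 1267/288 = -274119437/288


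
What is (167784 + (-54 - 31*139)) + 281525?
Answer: 444946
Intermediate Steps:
(167784 + (-54 - 31*139)) + 281525 = (167784 + (-54 - 4309)) + 281525 = (167784 - 4363) + 281525 = 163421 + 281525 = 444946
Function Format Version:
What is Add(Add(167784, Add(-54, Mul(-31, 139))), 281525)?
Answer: 444946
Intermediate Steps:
Add(Add(167784, Add(-54, Mul(-31, 139))), 281525) = Add(Add(167784, Add(-54, -4309)), 281525) = Add(Add(167784, -4363), 281525) = Add(163421, 281525) = 444946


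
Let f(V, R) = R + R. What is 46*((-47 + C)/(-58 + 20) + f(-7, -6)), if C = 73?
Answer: -11086/19 ≈ -583.47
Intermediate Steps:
f(V, R) = 2*R
46*((-47 + C)/(-58 + 20) + f(-7, -6)) = 46*((-47 + 73)/(-58 + 20) + 2*(-6)) = 46*(26/(-38) - 12) = 46*(26*(-1/38) - 12) = 46*(-13/19 - 12) = 46*(-241/19) = -11086/19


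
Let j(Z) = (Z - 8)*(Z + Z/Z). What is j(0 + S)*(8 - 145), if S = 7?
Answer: 1096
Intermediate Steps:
j(Z) = (1 + Z)*(-8 + Z) (j(Z) = (-8 + Z)*(Z + 1) = (-8 + Z)*(1 + Z) = (1 + Z)*(-8 + Z))
j(0 + S)*(8 - 145) = (-8 + (0 + 7)² - 7*(0 + 7))*(8 - 145) = (-8 + 7² - 7*7)*(-137) = (-8 + 49 - 49)*(-137) = -8*(-137) = 1096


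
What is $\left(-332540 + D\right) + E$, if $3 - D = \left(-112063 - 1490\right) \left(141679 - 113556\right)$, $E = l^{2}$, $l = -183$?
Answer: $3193151971$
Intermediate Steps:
$E = 33489$ ($E = \left(-183\right)^{2} = 33489$)
$D = 3193451022$ ($D = 3 - \left(-112063 - 1490\right) \left(141679 - 113556\right) = 3 - \left(-113553\right) 28123 = 3 - -3193451019 = 3 + 3193451019 = 3193451022$)
$\left(-332540 + D\right) + E = \left(-332540 + 3193451022\right) + 33489 = 3193118482 + 33489 = 3193151971$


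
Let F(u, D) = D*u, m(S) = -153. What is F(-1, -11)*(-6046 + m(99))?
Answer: -68189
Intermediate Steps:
F(-1, -11)*(-6046 + m(99)) = (-11*(-1))*(-6046 - 153) = 11*(-6199) = -68189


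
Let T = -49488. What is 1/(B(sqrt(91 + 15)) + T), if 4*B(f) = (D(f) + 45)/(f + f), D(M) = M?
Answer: -335725744/16614353651329 - 360*sqrt(106)/16614353651329 ≈ -2.0207e-5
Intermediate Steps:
B(f) = (45 + f)/(8*f) (B(f) = ((f + 45)/(f + f))/4 = ((45 + f)/((2*f)))/4 = ((45 + f)*(1/(2*f)))/4 = ((45 + f)/(2*f))/4 = (45 + f)/(8*f))
1/(B(sqrt(91 + 15)) + T) = 1/((45 + sqrt(91 + 15))/(8*(sqrt(91 + 15))) - 49488) = 1/((45 + sqrt(106))/(8*(sqrt(106))) - 49488) = 1/((sqrt(106)/106)*(45 + sqrt(106))/8 - 49488) = 1/(sqrt(106)*(45 + sqrt(106))/848 - 49488) = 1/(-49488 + sqrt(106)*(45 + sqrt(106))/848)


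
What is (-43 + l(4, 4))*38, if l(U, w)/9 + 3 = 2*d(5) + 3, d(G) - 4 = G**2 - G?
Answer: 14782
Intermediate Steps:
d(G) = 4 + G**2 - G (d(G) = 4 + (G**2 - G) = 4 + G**2 - G)
l(U, w) = 432 (l(U, w) = -27 + 9*(2*(4 + 5**2 - 1*5) + 3) = -27 + 9*(2*(4 + 25 - 5) + 3) = -27 + 9*(2*24 + 3) = -27 + 9*(48 + 3) = -27 + 9*51 = -27 + 459 = 432)
(-43 + l(4, 4))*38 = (-43 + 432)*38 = 389*38 = 14782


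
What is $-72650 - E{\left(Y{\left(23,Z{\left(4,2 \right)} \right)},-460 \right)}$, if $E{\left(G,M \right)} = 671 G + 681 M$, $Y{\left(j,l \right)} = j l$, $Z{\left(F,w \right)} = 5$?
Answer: $163445$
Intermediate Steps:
$-72650 - E{\left(Y{\left(23,Z{\left(4,2 \right)} \right)},-460 \right)} = -72650 - \left(671 \cdot 23 \cdot 5 + 681 \left(-460\right)\right) = -72650 - \left(671 \cdot 115 - 313260\right) = -72650 - \left(77165 - 313260\right) = -72650 - -236095 = -72650 + 236095 = 163445$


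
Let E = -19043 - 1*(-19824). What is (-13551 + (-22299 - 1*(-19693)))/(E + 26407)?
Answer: -16157/27188 ≈ -0.59427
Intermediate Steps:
E = 781 (E = -19043 + 19824 = 781)
(-13551 + (-22299 - 1*(-19693)))/(E + 26407) = (-13551 + (-22299 - 1*(-19693)))/(781 + 26407) = (-13551 + (-22299 + 19693))/27188 = (-13551 - 2606)*(1/27188) = -16157*1/27188 = -16157/27188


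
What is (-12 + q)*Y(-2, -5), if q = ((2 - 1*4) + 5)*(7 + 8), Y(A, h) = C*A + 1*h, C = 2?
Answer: -297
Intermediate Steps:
Y(A, h) = h + 2*A (Y(A, h) = 2*A + 1*h = 2*A + h = h + 2*A)
q = 45 (q = ((2 - 4) + 5)*15 = (-2 + 5)*15 = 3*15 = 45)
(-12 + q)*Y(-2, -5) = (-12 + 45)*(-5 + 2*(-2)) = 33*(-5 - 4) = 33*(-9) = -297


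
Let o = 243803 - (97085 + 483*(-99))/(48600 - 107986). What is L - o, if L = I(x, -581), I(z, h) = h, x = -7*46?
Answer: -7256518746/29693 ≈ -2.4438e+5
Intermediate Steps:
x = -322
o = 7239267113/29693 (o = 243803 - (97085 - 47817)/(-59386) = 243803 - 49268*(-1)/59386 = 243803 - 1*(-24634/29693) = 243803 + 24634/29693 = 7239267113/29693 ≈ 2.4380e+5)
L = -581
L - o = -581 - 1*7239267113/29693 = -581 - 7239267113/29693 = -7256518746/29693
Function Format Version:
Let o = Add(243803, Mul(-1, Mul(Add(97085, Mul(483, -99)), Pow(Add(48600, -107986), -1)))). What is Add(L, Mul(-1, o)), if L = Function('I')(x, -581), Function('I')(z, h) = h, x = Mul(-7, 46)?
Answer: Rational(-7256518746, 29693) ≈ -2.4438e+5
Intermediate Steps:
x = -322
o = Rational(7239267113, 29693) (o = Add(243803, Mul(-1, Mul(Add(97085, -47817), Pow(-59386, -1)))) = Add(243803, Mul(-1, Mul(49268, Rational(-1, 59386)))) = Add(243803, Mul(-1, Rational(-24634, 29693))) = Add(243803, Rational(24634, 29693)) = Rational(7239267113, 29693) ≈ 2.4380e+5)
L = -581
Add(L, Mul(-1, o)) = Add(-581, Mul(-1, Rational(7239267113, 29693))) = Add(-581, Rational(-7239267113, 29693)) = Rational(-7256518746, 29693)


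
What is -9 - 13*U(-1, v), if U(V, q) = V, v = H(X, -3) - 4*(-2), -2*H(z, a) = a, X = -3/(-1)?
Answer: 4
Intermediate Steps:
X = 3 (X = -3*(-1) = 3)
H(z, a) = -a/2
v = 19/2 (v = -½*(-3) - 4*(-2) = 3/2 + 8 = 19/2 ≈ 9.5000)
-9 - 13*U(-1, v) = -9 - 13*(-1) = -9 + 13 = 4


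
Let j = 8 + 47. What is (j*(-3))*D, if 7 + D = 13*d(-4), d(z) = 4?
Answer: -7425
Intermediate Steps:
D = 45 (D = -7 + 13*4 = -7 + 52 = 45)
j = 55
(j*(-3))*D = (55*(-3))*45 = -165*45 = -7425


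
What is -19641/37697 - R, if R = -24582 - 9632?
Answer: 1289745517/37697 ≈ 34214.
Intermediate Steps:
R = -34214
-19641/37697 - R = -19641/37697 - 1*(-34214) = -19641*1/37697 + 34214 = -19641/37697 + 34214 = 1289745517/37697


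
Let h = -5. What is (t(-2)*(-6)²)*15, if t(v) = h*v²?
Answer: -10800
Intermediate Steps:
t(v) = -5*v²
(t(-2)*(-6)²)*15 = (-5*(-2)²*(-6)²)*15 = (-5*4*36)*15 = -20*36*15 = -720*15 = -10800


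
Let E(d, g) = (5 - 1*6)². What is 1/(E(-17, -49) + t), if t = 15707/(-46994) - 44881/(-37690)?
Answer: 442800965/822086186 ≈ 0.53863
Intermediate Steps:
E(d, g) = 1 (E(d, g) = (5 - 6)² = (-1)² = 1)
t = 379285221/442800965 (t = 15707*(-1/46994) - 44881*(-1/37690) = -15707/46994 + 44881/37690 = 379285221/442800965 ≈ 0.85656)
1/(E(-17, -49) + t) = 1/(1 + 379285221/442800965) = 1/(822086186/442800965) = 442800965/822086186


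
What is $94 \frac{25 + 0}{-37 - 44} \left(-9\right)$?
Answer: $\frac{2350}{9} \approx 261.11$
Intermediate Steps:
$94 \frac{25 + 0}{-37 - 44} \left(-9\right) = 94 \frac{25}{-81} \left(-9\right) = 94 \cdot 25 \left(- \frac{1}{81}\right) \left(-9\right) = 94 \left(- \frac{25}{81}\right) \left(-9\right) = \left(- \frac{2350}{81}\right) \left(-9\right) = \frac{2350}{9}$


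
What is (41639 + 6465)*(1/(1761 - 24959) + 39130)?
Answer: 3118986871204/1657 ≈ 1.8823e+9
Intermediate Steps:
(41639 + 6465)*(1/(1761 - 24959) + 39130) = 48104*(1/(-23198) + 39130) = 48104*(-1/23198 + 39130) = 48104*(907737739/23198) = 3118986871204/1657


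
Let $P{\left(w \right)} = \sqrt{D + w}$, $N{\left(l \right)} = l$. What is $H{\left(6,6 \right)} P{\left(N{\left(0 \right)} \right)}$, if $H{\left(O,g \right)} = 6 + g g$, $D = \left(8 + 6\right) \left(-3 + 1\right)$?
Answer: $84 i \sqrt{7} \approx 222.24 i$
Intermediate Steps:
$D = -28$ ($D = 14 \left(-2\right) = -28$)
$H{\left(O,g \right)} = 6 + g^{2}$
$P{\left(w \right)} = \sqrt{-28 + w}$
$H{\left(6,6 \right)} P{\left(N{\left(0 \right)} \right)} = \left(6 + 6^{2}\right) \sqrt{-28 + 0} = \left(6 + 36\right) \sqrt{-28} = 42 \cdot 2 i \sqrt{7} = 84 i \sqrt{7}$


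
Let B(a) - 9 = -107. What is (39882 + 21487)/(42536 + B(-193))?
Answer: 5579/3858 ≈ 1.4461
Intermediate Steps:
B(a) = -98 (B(a) = 9 - 107 = -98)
(39882 + 21487)/(42536 + B(-193)) = (39882 + 21487)/(42536 - 98) = 61369/42438 = 61369*(1/42438) = 5579/3858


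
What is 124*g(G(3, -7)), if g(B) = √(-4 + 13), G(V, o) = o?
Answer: 372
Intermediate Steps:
g(B) = 3 (g(B) = √9 = 3)
124*g(G(3, -7)) = 124*3 = 372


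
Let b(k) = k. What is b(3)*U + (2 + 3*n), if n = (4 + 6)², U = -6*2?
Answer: 266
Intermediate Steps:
U = -12
n = 100 (n = 10² = 100)
b(3)*U + (2 + 3*n) = 3*(-12) + (2 + 3*100) = -36 + (2 + 300) = -36 + 302 = 266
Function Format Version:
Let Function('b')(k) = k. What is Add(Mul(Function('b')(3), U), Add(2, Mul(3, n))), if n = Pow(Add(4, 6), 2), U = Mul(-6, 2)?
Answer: 266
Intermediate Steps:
U = -12
n = 100 (n = Pow(10, 2) = 100)
Add(Mul(Function('b')(3), U), Add(2, Mul(3, n))) = Add(Mul(3, -12), Add(2, Mul(3, 100))) = Add(-36, Add(2, 300)) = Add(-36, 302) = 266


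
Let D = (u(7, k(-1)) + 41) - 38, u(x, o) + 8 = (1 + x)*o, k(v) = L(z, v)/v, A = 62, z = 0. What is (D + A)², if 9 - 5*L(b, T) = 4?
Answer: 2401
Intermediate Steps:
L(b, T) = 1 (L(b, T) = 9/5 - ⅕*4 = 9/5 - ⅘ = 1)
k(v) = 1/v
u(x, o) = -8 + o*(1 + x) (u(x, o) = -8 + (1 + x)*o = -8 + o*(1 + x))
D = -13 (D = ((-8 + 1/(-1) + 7/(-1)) + 41) - 38 = ((-8 - 1 - 1*7) + 41) - 38 = ((-8 - 1 - 7) + 41) - 38 = (-16 + 41) - 38 = 25 - 38 = -13)
(D + A)² = (-13 + 62)² = 49² = 2401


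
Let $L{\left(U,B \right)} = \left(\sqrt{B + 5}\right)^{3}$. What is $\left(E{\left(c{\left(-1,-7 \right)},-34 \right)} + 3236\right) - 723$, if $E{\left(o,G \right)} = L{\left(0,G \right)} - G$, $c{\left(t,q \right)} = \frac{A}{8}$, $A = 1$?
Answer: $2547 - 29 i \sqrt{29} \approx 2547.0 - 156.17 i$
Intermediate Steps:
$L{\left(U,B \right)} = \left(5 + B\right)^{\frac{3}{2}}$ ($L{\left(U,B \right)} = \left(\sqrt{5 + B}\right)^{3} = \left(5 + B\right)^{\frac{3}{2}}$)
$c{\left(t,q \right)} = \frac{1}{8}$ ($c{\left(t,q \right)} = 1 \cdot \frac{1}{8} = \frac{1}{8}$)
$E{\left(o,G \right)} = \left(5 + G\right)^{\frac{3}{2}} - G$
$\left(E{\left(c{\left(-1,-7 \right)},-34 \right)} + 3236\right) - 723 = \left(\left(\left(5 - 34\right)^{\frac{3}{2}} - -34\right) + 3236\right) - 723 = \left(\left(\left(-29\right)^{\frac{3}{2}} + 34\right) + 3236\right) - 723 = \left(\left(- 29 i \sqrt{29} + 34\right) + 3236\right) - 723 = \left(\left(34 - 29 i \sqrt{29}\right) + 3236\right) - 723 = \left(3270 - 29 i \sqrt{29}\right) - 723 = 2547 - 29 i \sqrt{29}$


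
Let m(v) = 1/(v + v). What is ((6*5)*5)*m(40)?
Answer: 15/8 ≈ 1.8750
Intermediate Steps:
m(v) = 1/(2*v)
((6*5)*5)*m(40) = ((6*5)*5)*((1/2)/40) = (30*5)*((1/2)*(1/40)) = 150*(1/80) = 15/8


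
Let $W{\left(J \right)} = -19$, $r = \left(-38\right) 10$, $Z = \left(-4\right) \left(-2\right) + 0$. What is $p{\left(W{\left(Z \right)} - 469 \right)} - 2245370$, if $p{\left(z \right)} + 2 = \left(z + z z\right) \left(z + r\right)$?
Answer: $-208530780$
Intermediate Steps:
$Z = 8$ ($Z = 8 + 0 = 8$)
$r = -380$
$p{\left(z \right)} = -2 + \left(-380 + z\right) \left(z + z^{2}\right)$ ($p{\left(z \right)} = -2 + \left(z + z z\right) \left(z - 380\right) = -2 + \left(z + z^{2}\right) \left(-380 + z\right) = -2 + \left(-380 + z\right) \left(z + z^{2}\right)$)
$p{\left(W{\left(Z \right)} - 469 \right)} - 2245370 = \left(-2 + \left(-19 - 469\right)^{3} - 380 \left(-19 - 469\right) - 379 \left(-19 - 469\right)^{2}\right) - 2245370 = \left(-2 + \left(-488\right)^{3} - -185440 - 379 \left(-488\right)^{2}\right) - 2245370 = \left(-2 - 116214272 + 185440 - 90256576\right) - 2245370 = -206285410 - 2245370 = -208530780$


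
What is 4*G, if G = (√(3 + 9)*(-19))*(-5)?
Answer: 760*√3 ≈ 1316.4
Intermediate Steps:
G = 190*√3 (G = (√12*(-19))*(-5) = ((2*√3)*(-19))*(-5) = -38*√3*(-5) = 190*√3 ≈ 329.09)
4*G = 4*(190*√3) = 760*√3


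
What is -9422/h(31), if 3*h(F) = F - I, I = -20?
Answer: -9422/17 ≈ -554.24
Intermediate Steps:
h(F) = 20/3 + F/3 (h(F) = (F - 1*(-20))/3 = (F + 20)/3 = (20 + F)/3 = 20/3 + F/3)
-9422/h(31) = -9422/(20/3 + (1/3)*31) = -9422/(20/3 + 31/3) = -9422/17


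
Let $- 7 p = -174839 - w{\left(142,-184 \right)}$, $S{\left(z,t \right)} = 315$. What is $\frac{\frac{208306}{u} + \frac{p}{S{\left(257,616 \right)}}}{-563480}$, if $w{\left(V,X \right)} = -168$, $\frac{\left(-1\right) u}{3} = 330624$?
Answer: $- \frac{195909251}{1397250086400} \approx -0.00014021$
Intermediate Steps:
$u = -991872$ ($u = \left(-3\right) 330624 = -991872$)
$p = 24953$ ($p = - \frac{-174839 - -168}{7} = - \frac{-174839 + 168}{7} = \left(- \frac{1}{7}\right) \left(-174671\right) = 24953$)
$\frac{\frac{208306}{u} + \frac{p}{S{\left(257,616 \right)}}}{-563480} = \frac{\frac{208306}{-991872} + \frac{24953}{315}}{-563480} = \left(208306 \left(- \frac{1}{991872}\right) + 24953 \cdot \frac{1}{315}\right) \left(- \frac{1}{563480}\right) = \left(- \frac{14879}{70848} + \frac{24953}{315}\right) \left(- \frac{1}{563480}\right) = \frac{195909251}{2479680} \left(- \frac{1}{563480}\right) = - \frac{195909251}{1397250086400}$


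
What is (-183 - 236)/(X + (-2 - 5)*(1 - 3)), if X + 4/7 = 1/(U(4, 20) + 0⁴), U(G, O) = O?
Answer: -58660/1887 ≈ -31.086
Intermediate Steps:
X = -73/140 (X = -4/7 + 1/(20 + 0⁴) = -4/7 + 1/(20 + 0) = -4/7 + 1/20 = -73/140 ≈ -0.52143)
(-183 - 236)/(X + (-2 - 5)*(1 - 3)) = (-183 - 236)/(-73/140 + (-2 - 5)*(1 - 3)) = -419/(-73/140 - 7*(-2)) = -419/(-73/140 + 14) = -419/1887/140 = -419*140/1887 = -58660/1887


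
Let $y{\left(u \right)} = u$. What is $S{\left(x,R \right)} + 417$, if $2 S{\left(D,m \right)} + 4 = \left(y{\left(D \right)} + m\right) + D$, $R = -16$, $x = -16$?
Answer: $391$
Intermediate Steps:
$S{\left(D,m \right)} = -2 + D + \frac{m}{2}$ ($S{\left(D,m \right)} = -2 + \frac{\left(D + m\right) + D}{2} = -2 + \frac{m + 2 D}{2} = -2 + \left(D + \frac{m}{2}\right) = -2 + D + \frac{m}{2}$)
$S{\left(x,R \right)} + 417 = \left(-2 - 16 + \frac{1}{2} \left(-16\right)\right) + 417 = \left(-2 - 16 - 8\right) + 417 = -26 + 417 = 391$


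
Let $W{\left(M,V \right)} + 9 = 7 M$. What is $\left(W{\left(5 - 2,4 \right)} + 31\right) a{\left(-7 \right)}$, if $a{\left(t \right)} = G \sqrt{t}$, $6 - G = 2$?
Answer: $172 i \sqrt{7} \approx 455.07 i$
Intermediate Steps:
$G = 4$ ($G = 6 - 2 = 4$)
$W{\left(M,V \right)} = -9 + 7 M$
$a{\left(t \right)} = 4 \sqrt{t}$
$\left(W{\left(5 - 2,4 \right)} + 31\right) a{\left(-7 \right)} = \left(\left(-9 + 7 \left(5 - 2\right)\right) + 31\right) 4 \sqrt{-7} = \left(\left(-9 + 7 \left(5 - 2\right)\right) + 31\right) 4 i \sqrt{7} = \left(\left(-9 + 7 \cdot 3\right) + 31\right) 4 i \sqrt{7} = \left(\left(-9 + 21\right) + 31\right) 4 i \sqrt{7} = \left(12 + 31\right) 4 i \sqrt{7} = 43 \cdot 4 i \sqrt{7} = 172 i \sqrt{7}$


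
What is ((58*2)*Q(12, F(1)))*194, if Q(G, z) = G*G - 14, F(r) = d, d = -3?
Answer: 2925520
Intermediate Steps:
F(r) = -3
Q(G, z) = -14 + G**2 (Q(G, z) = G**2 - 14 = -14 + G**2)
((58*2)*Q(12, F(1)))*194 = ((58*2)*(-14 + 12**2))*194 = (116*(-14 + 144))*194 = (116*130)*194 = 15080*194 = 2925520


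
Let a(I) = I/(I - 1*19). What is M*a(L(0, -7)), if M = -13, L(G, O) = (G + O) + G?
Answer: -7/2 ≈ -3.5000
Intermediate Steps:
L(G, O) = O + 2*G
a(I) = I/(-19 + I) (a(I) = I/(I - 19) = I/(-19 + I))
M*a(L(0, -7)) = -13*(-7 + 2*0)/(-19 + (-7 + 2*0)) = -13*(-7 + 0)/(-19 + (-7 + 0)) = -(-91)/(-19 - 7) = -(-91)/(-26) = -(-91)*(-1)/26 = -13*7/26 = -7/2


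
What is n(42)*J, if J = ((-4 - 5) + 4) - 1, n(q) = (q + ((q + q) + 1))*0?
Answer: 0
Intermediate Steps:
n(q) = 0 (n(q) = (q + (2*q + 1))*0 = (q + (1 + 2*q))*0 = (1 + 3*q)*0 = 0)
J = -6 (J = (-9 + 4) - 1 = -5 - 1 = -6)
n(42)*J = 0*(-6) = 0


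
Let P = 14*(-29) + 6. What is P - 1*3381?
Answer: -3781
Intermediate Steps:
P = -400 (P = -406 + 6 = -400)
P - 1*3381 = -400 - 1*3381 = -400 - 3381 = -3781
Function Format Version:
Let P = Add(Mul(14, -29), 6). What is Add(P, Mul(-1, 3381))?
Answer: -3781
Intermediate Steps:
P = -400 (P = Add(-406, 6) = -400)
Add(P, Mul(-1, 3381)) = Add(-400, Mul(-1, 3381)) = Add(-400, -3381) = -3781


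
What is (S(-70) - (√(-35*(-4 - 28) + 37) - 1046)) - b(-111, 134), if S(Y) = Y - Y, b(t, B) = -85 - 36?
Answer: 1167 - √1157 ≈ 1133.0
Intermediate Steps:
b(t, B) = -121
S(Y) = 0
(S(-70) - (√(-35*(-4 - 28) + 37) - 1046)) - b(-111, 134) = (0 - (√(-35*(-4 - 28) + 37) - 1046)) - 1*(-121) = (0 - (√(-35*(-32) + 37) - 1046)) + 121 = (0 - (√(1120 + 37) - 1046)) + 121 = (0 - (√1157 - 1046)) + 121 = (0 - (-1046 + √1157)) + 121 = (0 + (1046 - √1157)) + 121 = (1046 - √1157) + 121 = 1167 - √1157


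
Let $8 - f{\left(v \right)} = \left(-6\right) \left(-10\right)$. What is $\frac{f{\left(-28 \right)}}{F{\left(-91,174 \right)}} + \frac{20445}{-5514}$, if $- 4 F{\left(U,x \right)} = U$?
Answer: $- \frac{77113}{12866} \approx -5.9935$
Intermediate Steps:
$F{\left(U,x \right)} = - \frac{U}{4}$
$f{\left(v \right)} = -52$ ($f{\left(v \right)} = 8 - \left(-6\right) \left(-10\right) = 8 - 60 = -52$)
$\frac{f{\left(-28 \right)}}{F{\left(-91,174 \right)}} + \frac{20445}{-5514} = - \frac{52}{\left(- \frac{1}{4}\right) \left(-91\right)} + \frac{20445}{-5514} = - \frac{52}{\frac{91}{4}} + 20445 \left(- \frac{1}{5514}\right) = \left(-52\right) \frac{4}{91} - \frac{6815}{1838} = - \frac{16}{7} - \frac{6815}{1838} = - \frac{77113}{12866}$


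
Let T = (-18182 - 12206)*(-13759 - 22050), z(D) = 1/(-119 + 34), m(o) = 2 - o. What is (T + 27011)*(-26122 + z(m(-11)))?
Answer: -2416187523485013/85 ≈ -2.8426e+13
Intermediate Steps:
z(D) = -1/85 (z(D) = 1/(-85) = -1/85)
T = 1088163892 (T = -30388*(-35809) = 1088163892)
(T + 27011)*(-26122 + z(m(-11))) = (1088163892 + 27011)*(-26122 - 1/85) = 1088190903*(-2220371/85) = -2416187523485013/85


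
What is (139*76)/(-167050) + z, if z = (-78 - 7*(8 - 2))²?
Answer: 1202754718/83525 ≈ 14400.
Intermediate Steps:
z = 14400 (z = (-78 - 7*6)² = (-78 - 42)² = (-120)² = 14400)
(139*76)/(-167050) + z = (139*76)/(-167050) + 14400 = 10564*(-1/167050) + 14400 = -5282/83525 + 14400 = 1202754718/83525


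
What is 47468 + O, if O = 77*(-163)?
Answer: 34917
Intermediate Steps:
O = -12551
47468 + O = 47468 - 12551 = 34917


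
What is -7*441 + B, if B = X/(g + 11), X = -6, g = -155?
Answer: -74087/24 ≈ -3087.0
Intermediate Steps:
B = 1/24 (B = -6/(-155 + 11) = -6/(-144) = -6*(-1/144) = 1/24 ≈ 0.041667)
-7*441 + B = -7*441 + 1/24 = -3087 + 1/24 = -74087/24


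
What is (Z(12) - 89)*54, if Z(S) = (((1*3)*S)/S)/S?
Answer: -9585/2 ≈ -4792.5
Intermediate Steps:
Z(S) = 3/S (Z(S) = ((3*S)/S)/S = 3/S)
(Z(12) - 89)*54 = (3/12 - 89)*54 = (3*(1/12) - 89)*54 = (1/4 - 89)*54 = -355/4*54 = -9585/2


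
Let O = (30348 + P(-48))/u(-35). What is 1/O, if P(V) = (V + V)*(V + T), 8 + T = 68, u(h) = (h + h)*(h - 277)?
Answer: 1820/2433 ≈ 0.74805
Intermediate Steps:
u(h) = 2*h*(-277 + h) (u(h) = (2*h)*(-277 + h) = 2*h*(-277 + h))
T = 60 (T = -8 + 68 = 60)
P(V) = 2*V*(60 + V) (P(V) = (V + V)*(V + 60) = (2*V)*(60 + V) = 2*V*(60 + V))
O = 2433/1820 (O = (30348 + 2*(-48)*(60 - 48))/((2*(-35)*(-277 - 35))) = (30348 + 2*(-48)*12)/((2*(-35)*(-312))) = (30348 - 1152)/21840 = 29196*(1/21840) = 2433/1820 ≈ 1.3368)
1/O = 1/(2433/1820) = 1820/2433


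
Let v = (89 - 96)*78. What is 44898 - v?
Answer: 45444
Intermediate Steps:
v = -546 (v = -7*78 = -546)
44898 - v = 44898 - 1*(-546) = 44898 + 546 = 45444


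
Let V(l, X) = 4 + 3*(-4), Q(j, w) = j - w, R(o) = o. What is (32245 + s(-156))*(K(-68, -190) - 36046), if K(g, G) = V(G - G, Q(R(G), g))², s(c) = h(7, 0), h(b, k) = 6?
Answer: -1160455482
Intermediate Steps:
s(c) = 6
V(l, X) = -8 (V(l, X) = 4 - 12 = -8)
K(g, G) = 64 (K(g, G) = (-8)² = 64)
(32245 + s(-156))*(K(-68, -190) - 36046) = (32245 + 6)*(64 - 36046) = 32251*(-35982) = -1160455482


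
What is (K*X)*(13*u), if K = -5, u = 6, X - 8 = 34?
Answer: -16380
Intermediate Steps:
X = 42 (X = 8 + 34 = 42)
(K*X)*(13*u) = (-5*42)*(13*6) = -210*78 = -16380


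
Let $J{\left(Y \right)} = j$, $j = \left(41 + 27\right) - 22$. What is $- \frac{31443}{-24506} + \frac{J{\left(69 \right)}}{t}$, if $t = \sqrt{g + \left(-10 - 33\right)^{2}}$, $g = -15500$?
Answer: $\frac{31443}{24506} - \frac{46 i \sqrt{13651}}{13651} \approx 1.2831 - 0.39371 i$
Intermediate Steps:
$t = i \sqrt{13651}$ ($t = \sqrt{-15500 + \left(-10 - 33\right)^{2}} = \sqrt{-15500 + \left(-43\right)^{2}} = \sqrt{-15500 + 1849} = \sqrt{-13651} = i \sqrt{13651} \approx 116.84 i$)
$j = 46$ ($j = 68 - 22 = 46$)
$J{\left(Y \right)} = 46$
$- \frac{31443}{-24506} + \frac{J{\left(69 \right)}}{t} = - \frac{31443}{-24506} + \frac{46}{i \sqrt{13651}} = \left(-31443\right) \left(- \frac{1}{24506}\right) + 46 \left(- \frac{i \sqrt{13651}}{13651}\right) = \frac{31443}{24506} - \frac{46 i \sqrt{13651}}{13651}$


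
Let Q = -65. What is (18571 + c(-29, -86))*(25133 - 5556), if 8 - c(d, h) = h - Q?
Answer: 364132200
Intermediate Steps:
c(d, h) = -57 - h (c(d, h) = 8 - (h - 1*(-65)) = 8 - (h + 65) = 8 - (65 + h) = 8 + (-65 - h) = -57 - h)
(18571 + c(-29, -86))*(25133 - 5556) = (18571 + (-57 - 1*(-86)))*(25133 - 5556) = (18571 + (-57 + 86))*19577 = (18571 + 29)*19577 = 18600*19577 = 364132200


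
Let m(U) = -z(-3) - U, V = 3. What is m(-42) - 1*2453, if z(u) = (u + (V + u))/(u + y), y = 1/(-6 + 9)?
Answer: -19297/8 ≈ -2412.1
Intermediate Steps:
y = ⅓ (y = 1/3 = ⅓ ≈ 0.33333)
z(u) = (3 + 2*u)/(⅓ + u) (z(u) = (u + (3 + u))/(u + ⅓) = (3 + 2*u)/(⅓ + u))
m(U) = -9/8 - U (m(U) = -3*(3 + 2*(-3))/(1 + 3*(-3)) - U = -3*(3 - 6)/(1 - 9) - U = -3*(-3)/(-8) - U = -3*(-1)*(-3)/8 - U = -1*9/8 - U = -9/8 - U)
m(-42) - 1*2453 = (-9/8 - 1*(-42)) - 1*2453 = (-9/8 + 42) - 2453 = 327/8 - 2453 = -19297/8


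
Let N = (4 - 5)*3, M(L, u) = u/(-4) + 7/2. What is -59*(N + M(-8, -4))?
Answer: -177/2 ≈ -88.500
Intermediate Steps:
M(L, u) = 7/2 - u/4 (M(L, u) = u*(-1/4) + 7*(1/2) = -u/4 + 7/2 = 7/2 - u/4)
N = -3 (N = -1*3 = -3)
-59*(N + M(-8, -4)) = -59*(-3 + (7/2 - 1/4*(-4))) = -59*(-3 + (7/2 + 1)) = -59*(-3 + 9/2) = -59*3/2 = -177/2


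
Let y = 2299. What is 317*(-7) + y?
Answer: 80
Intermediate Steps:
317*(-7) + y = 317*(-7) + 2299 = -2219 + 2299 = 80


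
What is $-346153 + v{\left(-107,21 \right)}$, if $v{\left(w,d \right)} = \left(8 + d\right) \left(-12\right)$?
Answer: $-346501$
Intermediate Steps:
$v{\left(w,d \right)} = -96 - 12 d$
$-346153 + v{\left(-107,21 \right)} = -346153 - 348 = -346501$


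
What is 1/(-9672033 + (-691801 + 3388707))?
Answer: -1/6975127 ≈ -1.4337e-7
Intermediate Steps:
1/(-9672033 + (-691801 + 3388707)) = 1/(-9672033 + 2696906) = 1/(-6975127) = -1/6975127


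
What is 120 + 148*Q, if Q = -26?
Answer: -3728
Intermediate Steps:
120 + 148*Q = 120 + 148*(-26) = 120 - 3848 = -3728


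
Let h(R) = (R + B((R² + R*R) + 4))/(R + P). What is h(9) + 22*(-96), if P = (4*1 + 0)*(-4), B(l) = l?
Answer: -2137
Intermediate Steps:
P = -16 (P = (4 + 0)*(-4) = 4*(-4) = -16)
h(R) = (4 + R + 2*R²)/(-16 + R) (h(R) = (R + ((R² + R*R) + 4))/(R - 16) = (R + ((R² + R²) + 4))/(-16 + R) = (R + (2*R² + 4))/(-16 + R) = (R + (4 + 2*R²))/(-16 + R) = (4 + R + 2*R²)/(-16 + R))
h(9) + 22*(-96) = (4 + 9 + 2*9²)/(-16 + 9) + 22*(-96) = (4 + 9 + 2*81)/(-7) - 2112 = -(4 + 9 + 162)/7 - 2112 = -⅐*175 - 2112 = -25 - 2112 = -2137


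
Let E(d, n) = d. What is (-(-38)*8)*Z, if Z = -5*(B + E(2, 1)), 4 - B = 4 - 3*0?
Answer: -3040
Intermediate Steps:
B = 0 (B = 4 - (4 - 3*0) = 4 - (4 + 0) = 4 - 1*4 = 4 - 4 = 0)
Z = -10 (Z = -5*(0 + 2) = -5*2 = -10)
(-(-38)*8)*Z = -(-38)*8*(-10) = -19*(-16)*(-10) = 304*(-10) = -3040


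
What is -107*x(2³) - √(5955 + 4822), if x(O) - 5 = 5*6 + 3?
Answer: -4066 - √10777 ≈ -4169.8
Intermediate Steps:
x(O) = 38 (x(O) = 5 + (5*6 + 3) = 5 + (30 + 3) = 5 + 33 = 38)
-107*x(2³) - √(5955 + 4822) = -107*38 - √(5955 + 4822) = -4066 - √10777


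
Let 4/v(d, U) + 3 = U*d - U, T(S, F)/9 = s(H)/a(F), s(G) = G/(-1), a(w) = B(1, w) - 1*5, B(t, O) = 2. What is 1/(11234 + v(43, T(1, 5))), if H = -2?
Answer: 255/2864666 ≈ 8.9016e-5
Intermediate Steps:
a(w) = -3 (a(w) = 2 - 1*5 = 2 - 5 = -3)
s(G) = -G (s(G) = G*(-1) = -G)
T(S, F) = -6 (T(S, F) = 9*(-1*(-2)/(-3)) = 9*(2*(-⅓)) = 9*(-⅔) = -6)
v(d, U) = 4/(-3 - U + U*d) (v(d, U) = 4/(-3 + (U*d - U)) = 4/(-3 + (-U + U*d)) = 4/(-3 - U + U*d))
1/(11234 + v(43, T(1, 5))) = 1/(11234 + 4/(-3 - 1*(-6) - 6*43)) = 1/(11234 + 4/(-3 + 6 - 258)) = 1/(11234 + 4/(-255)) = 1/(11234 + 4*(-1/255)) = 1/(11234 - 4/255) = 1/(2864666/255) = 255/2864666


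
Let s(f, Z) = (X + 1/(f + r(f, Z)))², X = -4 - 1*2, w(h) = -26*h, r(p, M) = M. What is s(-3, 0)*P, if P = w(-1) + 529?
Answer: 66785/3 ≈ 22262.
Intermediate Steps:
X = -6 (X = -4 - 2 = -6)
P = 555 (P = -26*(-1) + 529 = 26 + 529 = 555)
s(f, Z) = (-6 + 1/(Z + f))² (s(f, Z) = (-6 + 1/(f + Z))² = (-6 + 1/(Z + f))²)
s(-3, 0)*P = ((-1 + 6*0 + 6*(-3))²/(0 - 3)²)*555 = ((-1 + 0 - 18)²/(-3)²)*555 = ((⅑)*(-19)²)*555 = ((⅑)*361)*555 = (361/9)*555 = 66785/3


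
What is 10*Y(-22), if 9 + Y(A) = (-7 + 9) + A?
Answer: -290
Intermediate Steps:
Y(A) = -7 + A (Y(A) = -9 + ((-7 + 9) + A) = -9 + (2 + A) = -7 + A)
10*Y(-22) = 10*(-7 - 22) = 10*(-29) = -290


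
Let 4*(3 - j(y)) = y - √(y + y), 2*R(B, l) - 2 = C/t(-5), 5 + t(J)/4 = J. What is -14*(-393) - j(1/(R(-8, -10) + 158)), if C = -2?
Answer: 34979149/6361 - √31805/6361 ≈ 5499.0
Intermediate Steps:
t(J) = -20 + 4*J
R(B, l) = 41/40 (R(B, l) = 1 + (-2/(-20 + 4*(-5)))/2 = 1 + (-2/(-20 - 20))/2 = 1 + (-2/(-40))/2 = 1 + (-2*(-1/40))/2 = 1 + (½)*(1/20) = 1 + 1/40 = 41/40)
j(y) = 3 - y/4 + √2*√y/4 (j(y) = 3 - (y - √(y + y))/4 = 3 - (y - √(2*y))/4 = 3 - (y - √2*√y)/4 = 3 + (-y/4 + √2*√y/4) = 3 - y/4 + √2*√y/4)
-14*(-393) - j(1/(R(-8, -10) + 158)) = -14*(-393) - (3 - 1/(4*(41/40 + 158)) + √2*√(1/(41/40 + 158))/4) = 5502 - (3 - 1/(4*6361/40) + √2*√(1/(6361/40))/4) = 5502 - (3 - ¼*40/6361 + √2*√(40/6361)/4) = 5502 - (3 - 10/6361 + √2*(2*√63610/6361)/4) = 5502 - (3 - 10/6361 + √31805/6361) = 5502 - (19073/6361 + √31805/6361) = 5502 + (-19073/6361 - √31805/6361) = 34979149/6361 - √31805/6361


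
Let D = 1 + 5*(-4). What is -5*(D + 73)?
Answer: -270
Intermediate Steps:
D = -19 (D = 1 - 20 = -19)
-5*(D + 73) = -5*(-19 + 73) = -5*54 = -270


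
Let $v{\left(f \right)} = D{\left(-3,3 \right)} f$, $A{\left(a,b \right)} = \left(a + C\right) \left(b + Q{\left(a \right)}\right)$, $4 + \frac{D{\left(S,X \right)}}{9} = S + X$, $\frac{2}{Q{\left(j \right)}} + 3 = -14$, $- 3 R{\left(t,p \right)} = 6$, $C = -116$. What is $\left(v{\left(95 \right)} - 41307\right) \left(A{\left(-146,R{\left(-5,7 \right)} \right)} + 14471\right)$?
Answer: $-672060009$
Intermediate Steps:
$R{\left(t,p \right)} = -2$ ($R{\left(t,p \right)} = \left(- \frac{1}{3}\right) 6 = -2$)
$Q{\left(j \right)} = - \frac{2}{17}$ ($Q{\left(j \right)} = \frac{2}{-3 - 14} = \frac{2}{-17} = 2 \left(- \frac{1}{17}\right) = - \frac{2}{17}$)
$D{\left(S,X \right)} = -36 + 9 S + 9 X$ ($D{\left(S,X \right)} = -36 + 9 \left(S + X\right) = -36 + \left(9 S + 9 X\right) = -36 + 9 S + 9 X$)
$A{\left(a,b \right)} = \left(-116 + a\right) \left(- \frac{2}{17} + b\right)$ ($A{\left(a,b \right)} = \left(a - 116\right) \left(b - \frac{2}{17}\right) = \left(-116 + a\right) \left(- \frac{2}{17} + b\right)$)
$v{\left(f \right)} = - 36 f$ ($v{\left(f \right)} = \left(-36 + 9 \left(-3\right) + 9 \cdot 3\right) f = \left(-36 - 27 + 27\right) f = - 36 f$)
$\left(v{\left(95 \right)} - 41307\right) \left(A{\left(-146,R{\left(-5,7 \right)} \right)} + 14471\right) = \left(\left(-36\right) 95 - 41307\right) \left(\left(\frac{232}{17} - -232 - - \frac{292}{17} - -292\right) + 14471\right) = \left(-3420 - 41307\right) \left(\left(\frac{232}{17} + 232 + \frac{292}{17} + 292\right) + 14471\right) = - 44727 \left(\frac{9432}{17} + 14471\right) = \left(-44727\right) \frac{255439}{17} = -672060009$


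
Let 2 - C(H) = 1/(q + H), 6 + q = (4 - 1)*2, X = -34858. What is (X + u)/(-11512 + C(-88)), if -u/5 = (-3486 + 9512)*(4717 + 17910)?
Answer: 59997200384/1012879 ≈ 59234.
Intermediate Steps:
q = 0 (q = -6 + (4 - 1)*2 = -6 + 3*2 = -6 + 6 = 0)
u = -681751510 (u = -5*(-3486 + 9512)*(4717 + 17910) = -30130*22627 = -5*136350302 = -681751510)
C(H) = 2 - 1/H (C(H) = 2 - 1/(0 + H) = 2 - 1/H)
(X + u)/(-11512 + C(-88)) = (-34858 - 681751510)/(-11512 + (2 - 1/(-88))) = -681786368/(-11512 + (2 - 1*(-1/88))) = -681786368/(-11512 + (2 + 1/88)) = -681786368/(-11512 + 177/88) = -681786368/(-1012879/88) = -681786368*(-88/1012879) = 59997200384/1012879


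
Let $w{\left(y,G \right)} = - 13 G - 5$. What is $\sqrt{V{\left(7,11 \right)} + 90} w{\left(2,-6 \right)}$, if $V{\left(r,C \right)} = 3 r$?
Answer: $73 \sqrt{111} \approx 769.1$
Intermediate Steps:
$w{\left(y,G \right)} = -5 - 13 G$
$\sqrt{V{\left(7,11 \right)} + 90} w{\left(2,-6 \right)} = \sqrt{3 \cdot 7 + 90} \left(-5 - -78\right) = \sqrt{21 + 90} \left(-5 + 78\right) = \sqrt{111} \cdot 73 = 73 \sqrt{111}$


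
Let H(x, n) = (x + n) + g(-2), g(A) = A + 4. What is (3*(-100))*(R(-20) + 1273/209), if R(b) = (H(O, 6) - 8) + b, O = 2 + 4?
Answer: 26100/11 ≈ 2372.7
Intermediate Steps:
g(A) = 4 + A
O = 6
H(x, n) = 2 + n + x (H(x, n) = (x + n) + (4 - 2) = (n + x) + 2 = 2 + n + x)
R(b) = 6 + b (R(b) = ((2 + 6 + 6) - 8) + b = (14 - 8) + b = 6 + b)
(3*(-100))*(R(-20) + 1273/209) = (3*(-100))*((6 - 20) + 1273/209) = -300*(-14 + 1273*(1/209)) = -300*(-14 + 67/11) = -300*(-87/11) = 26100/11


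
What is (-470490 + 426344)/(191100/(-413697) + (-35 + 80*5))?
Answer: -6087689254/50269435 ≈ -121.10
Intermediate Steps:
(-470490 + 426344)/(191100/(-413697) + (-35 + 80*5)) = -44146/(191100*(-1/413697) + (-35 + 400)) = -44146/(-63700/137899 + 365) = -44146/50269435/137899 = -44146*137899/50269435 = -6087689254/50269435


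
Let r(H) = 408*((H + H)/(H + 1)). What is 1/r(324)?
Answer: 325/264384 ≈ 0.0012293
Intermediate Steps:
r(H) = 816*H/(1 + H) (r(H) = 408*((2*H)/(1 + H)) = 408*(2*H/(1 + H)) = 816*H/(1 + H))
1/r(324) = 1/(816*324/(1 + 324)) = 1/(816*324/325) = 1/(816*324*(1/325)) = 1/(264384/325) = 325/264384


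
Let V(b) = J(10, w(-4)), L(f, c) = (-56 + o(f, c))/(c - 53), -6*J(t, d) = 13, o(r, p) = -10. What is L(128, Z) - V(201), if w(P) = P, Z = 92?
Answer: 37/78 ≈ 0.47436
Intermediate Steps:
J(t, d) = -13/6 (J(t, d) = -1/6*13 = -13/6)
L(f, c) = -66/(-53 + c) (L(f, c) = (-56 - 10)/(c - 53) = -66/(-53 + c))
V(b) = -13/6
L(128, Z) - V(201) = -66/(-53 + 92) - 1*(-13/6) = -66/39 + 13/6 = -66*1/39 + 13/6 = -22/13 + 13/6 = 37/78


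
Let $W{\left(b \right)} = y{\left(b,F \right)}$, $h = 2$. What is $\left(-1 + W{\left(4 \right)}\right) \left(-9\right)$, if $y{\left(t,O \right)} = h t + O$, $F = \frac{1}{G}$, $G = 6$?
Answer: $- \frac{129}{2} \approx -64.5$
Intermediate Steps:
$F = \frac{1}{6} \approx 0.16667$
$y{\left(t,O \right)} = O + 2 t$ ($y{\left(t,O \right)} = 2 t + O = O + 2 t$)
$W{\left(b \right)} = \frac{1}{6} + 2 b$
$\left(-1 + W{\left(4 \right)}\right) \left(-9\right) = \left(-1 + \left(\frac{1}{6} + 2 \cdot 4\right)\right) \left(-9\right) = \left(-1 + \left(\frac{1}{6} + 8\right)\right) \left(-9\right) = \left(-1 + \frac{49}{6}\right) \left(-9\right) = \frac{43}{6} \left(-9\right) = - \frac{129}{2}$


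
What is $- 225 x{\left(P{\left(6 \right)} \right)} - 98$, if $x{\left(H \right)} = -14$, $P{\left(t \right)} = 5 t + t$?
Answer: $3052$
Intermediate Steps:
$P{\left(t \right)} = 6 t$
$- 225 x{\left(P{\left(6 \right)} \right)} - 98 = \left(-225\right) \left(-14\right) - 98 = 3150 - 98 = 3052$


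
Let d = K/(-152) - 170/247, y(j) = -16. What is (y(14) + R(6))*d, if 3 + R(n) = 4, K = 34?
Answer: 13515/988 ≈ 13.679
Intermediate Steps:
R(n) = 1 (R(n) = -3 + 4 = 1)
d = -901/988 (d = 34/(-152) - 170/247 = 34*(-1/152) - 170*1/247 = -17/76 - 170/247 = -901/988 ≈ -0.91194)
(y(14) + R(6))*d = (-16 + 1)*(-901/988) = -15*(-901/988) = 13515/988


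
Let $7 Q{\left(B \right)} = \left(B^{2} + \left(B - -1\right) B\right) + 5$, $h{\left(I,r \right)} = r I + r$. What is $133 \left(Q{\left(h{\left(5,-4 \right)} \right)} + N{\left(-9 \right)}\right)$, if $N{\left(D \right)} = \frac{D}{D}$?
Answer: $21660$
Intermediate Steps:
$h{\left(I,r \right)} = r + I r$ ($h{\left(I,r \right)} = I r + r = r + I r$)
$N{\left(D \right)} = 1$
$Q{\left(B \right)} = \frac{5}{7} + \frac{B^{2}}{7} + \frac{B \left(1 + B\right)}{7}$ ($Q{\left(B \right)} = \frac{\left(B^{2} + \left(B - -1\right) B\right) + 5}{7} = \frac{\left(B^{2} + \left(B + 1\right) B\right) + 5}{7} = \frac{\left(B^{2} + \left(1 + B\right) B\right) + 5}{7} = \frac{\left(B^{2} + B \left(1 + B\right)\right) + 5}{7} = \frac{5 + B^{2} + B \left(1 + B\right)}{7} = \frac{5}{7} + \frac{B^{2}}{7} + \frac{B \left(1 + B\right)}{7}$)
$133 \left(Q{\left(h{\left(5,-4 \right)} \right)} + N{\left(-9 \right)}\right) = 133 \left(\left(\frac{5}{7} + \frac{\left(-4\right) \left(1 + 5\right)}{7} + \frac{2 \left(- 4 \left(1 + 5\right)\right)^{2}}{7}\right) + 1\right) = 133 \left(\left(\frac{5}{7} + \frac{\left(-4\right) 6}{7} + \frac{2 \left(\left(-4\right) 6\right)^{2}}{7}\right) + 1\right) = 133 \left(\left(\frac{5}{7} + \frac{1}{7} \left(-24\right) + \frac{2 \left(-24\right)^{2}}{7}\right) + 1\right) = 133 \left(\left(\frac{5}{7} - \frac{24}{7} + \frac{2}{7} \cdot 576\right) + 1\right) = 133 \left(\left(\frac{5}{7} - \frac{24}{7} + \frac{1152}{7}\right) + 1\right) = 133 \left(\frac{1133}{7} + 1\right) = 133 \cdot \frac{1140}{7} = 21660$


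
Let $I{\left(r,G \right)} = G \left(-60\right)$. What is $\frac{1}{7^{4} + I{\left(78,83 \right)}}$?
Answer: $- \frac{1}{2579} \approx -0.00038775$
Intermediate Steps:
$I{\left(r,G \right)} = - 60 G$
$\frac{1}{7^{4} + I{\left(78,83 \right)}} = \frac{1}{7^{4} - 4980} = \frac{1}{2401 - 4980} = \frac{1}{-2579} = - \frac{1}{2579}$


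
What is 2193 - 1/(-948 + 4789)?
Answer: 8423312/3841 ≈ 2193.0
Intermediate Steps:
2193 - 1/(-948 + 4789) = 2193 - 1/3841 = 8423312/3841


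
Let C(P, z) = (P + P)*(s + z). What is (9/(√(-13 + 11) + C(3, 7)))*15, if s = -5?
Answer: 810/73 - 135*I*√2/146 ≈ 11.096 - 1.3077*I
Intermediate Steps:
C(P, z) = 2*P*(-5 + z) (C(P, z) = (P + P)*(-5 + z) = (2*P)*(-5 + z) = 2*P*(-5 + z))
(9/(√(-13 + 11) + C(3, 7)))*15 = (9/(√(-13 + 11) + 2*3*(-5 + 7)))*15 = (9/(√(-2) + 2*3*2))*15 = (9/(I*√2 + 12))*15 = (9/(12 + I*√2))*15 = 135/(12 + I*√2)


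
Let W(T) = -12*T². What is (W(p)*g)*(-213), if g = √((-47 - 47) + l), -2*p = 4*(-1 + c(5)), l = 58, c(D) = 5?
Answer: 981504*I ≈ 9.815e+5*I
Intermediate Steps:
p = -8 (p = -2*(-1 + 5) = -2*4 = -½*16 = -8)
g = 6*I (g = √((-47 - 47) + 58) = √(-94 + 58) = √(-36) = 6*I ≈ 6.0*I)
(W(p)*g)*(-213) = ((-12*(-8)²)*(6*I))*(-213) = ((-12*64)*(6*I))*(-213) = -4608*I*(-213) = 981504*I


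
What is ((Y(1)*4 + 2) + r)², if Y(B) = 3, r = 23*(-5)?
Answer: 10201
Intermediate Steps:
r = -115
((Y(1)*4 + 2) + r)² = ((3*4 + 2) - 115)² = ((12 + 2) - 115)² = (14 - 115)² = (-101)² = 10201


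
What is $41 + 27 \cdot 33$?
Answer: $932$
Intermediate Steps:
$41 + 27 \cdot 33 = 41 + 891 = 932$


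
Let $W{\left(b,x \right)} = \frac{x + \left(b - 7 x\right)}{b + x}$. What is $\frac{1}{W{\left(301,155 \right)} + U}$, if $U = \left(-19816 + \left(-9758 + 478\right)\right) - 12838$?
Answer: $- \frac{456}{19122533} \approx -2.3846 \cdot 10^{-5}$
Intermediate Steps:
$W{\left(b,x \right)} = \frac{b - 6 x}{b + x}$
$U = -41934$ ($U = \left(-19816 - 9280\right) - 12838 = -29096 - 12838 = -41934$)
$\frac{1}{W{\left(301,155 \right)} + U} = \frac{1}{\frac{301 - 930}{301 + 155} - 41934} = \frac{1}{\frac{301 - 930}{456} - 41934} = \frac{1}{\frac{1}{456} \left(-629\right) - 41934} = \frac{1}{- \frac{629}{456} - 41934} = \frac{1}{- \frac{19122533}{456}} = - \frac{456}{19122533}$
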